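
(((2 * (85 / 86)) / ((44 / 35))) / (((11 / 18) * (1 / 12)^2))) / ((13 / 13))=1927800 / 5203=370.52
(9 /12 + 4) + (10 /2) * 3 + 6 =103 /4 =25.75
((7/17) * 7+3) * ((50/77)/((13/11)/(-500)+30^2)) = 2500000/589048453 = 0.00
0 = 0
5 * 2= 10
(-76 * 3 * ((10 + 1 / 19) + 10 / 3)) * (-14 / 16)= 5341 / 2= 2670.50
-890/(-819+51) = 445/384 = 1.16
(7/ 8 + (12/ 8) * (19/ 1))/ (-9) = -235/ 72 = -3.26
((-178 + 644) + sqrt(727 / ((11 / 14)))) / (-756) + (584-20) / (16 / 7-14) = -755725 / 15498-sqrt(111958) / 8316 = -48.80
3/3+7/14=3/2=1.50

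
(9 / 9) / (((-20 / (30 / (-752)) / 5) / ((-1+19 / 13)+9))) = 1845 / 19552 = 0.09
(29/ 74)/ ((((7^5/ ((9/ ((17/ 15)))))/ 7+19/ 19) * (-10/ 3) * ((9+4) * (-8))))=2349/ 630333184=0.00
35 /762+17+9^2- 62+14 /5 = 148003 /3810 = 38.85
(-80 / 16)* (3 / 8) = -15 / 8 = -1.88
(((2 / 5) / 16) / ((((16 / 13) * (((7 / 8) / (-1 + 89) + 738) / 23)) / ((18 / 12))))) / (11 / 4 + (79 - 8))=9867 / 766349525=0.00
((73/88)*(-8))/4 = -73/44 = -1.66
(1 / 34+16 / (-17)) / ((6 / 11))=-341 / 204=-1.67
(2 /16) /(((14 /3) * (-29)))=-3 /3248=-0.00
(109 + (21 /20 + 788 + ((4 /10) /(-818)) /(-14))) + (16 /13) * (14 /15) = 2008036703 /2233140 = 899.20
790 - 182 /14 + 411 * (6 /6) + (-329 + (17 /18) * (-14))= 7612 /9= 845.78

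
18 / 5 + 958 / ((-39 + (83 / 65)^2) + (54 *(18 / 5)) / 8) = -38487634 / 552185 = -69.70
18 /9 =2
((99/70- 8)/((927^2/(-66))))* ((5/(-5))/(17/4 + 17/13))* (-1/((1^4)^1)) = 263692/2897370945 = 0.00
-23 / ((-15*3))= 23 / 45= 0.51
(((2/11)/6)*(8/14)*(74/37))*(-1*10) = -80/231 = -0.35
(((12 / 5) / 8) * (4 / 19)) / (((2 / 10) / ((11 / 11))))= 0.32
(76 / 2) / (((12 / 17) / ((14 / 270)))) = 2261 / 810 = 2.79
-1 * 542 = -542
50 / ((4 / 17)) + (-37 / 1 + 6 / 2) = 357 / 2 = 178.50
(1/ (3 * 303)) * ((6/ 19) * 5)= 10/ 5757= 0.00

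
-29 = -29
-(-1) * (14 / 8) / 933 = 7 / 3732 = 0.00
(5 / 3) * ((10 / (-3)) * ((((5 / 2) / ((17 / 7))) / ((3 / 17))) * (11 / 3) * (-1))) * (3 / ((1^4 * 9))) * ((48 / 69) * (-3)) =-154000 / 1863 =-82.66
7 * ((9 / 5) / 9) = 7 / 5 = 1.40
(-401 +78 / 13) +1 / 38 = -15009 / 38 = -394.97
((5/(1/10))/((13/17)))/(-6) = -425/39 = -10.90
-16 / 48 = -1 / 3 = -0.33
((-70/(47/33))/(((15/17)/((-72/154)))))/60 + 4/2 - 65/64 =21333/15040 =1.42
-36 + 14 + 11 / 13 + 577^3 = 2497300154 / 13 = 192100011.85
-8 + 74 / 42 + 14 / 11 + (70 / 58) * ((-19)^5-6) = -20019342188 / 6699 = -2988407.55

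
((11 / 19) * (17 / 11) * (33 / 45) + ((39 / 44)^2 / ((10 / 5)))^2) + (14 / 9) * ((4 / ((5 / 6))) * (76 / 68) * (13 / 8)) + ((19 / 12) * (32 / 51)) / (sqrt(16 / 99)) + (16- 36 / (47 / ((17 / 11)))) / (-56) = 38 * sqrt(11) / 51 + 337119962405621 / 23897935057920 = 16.58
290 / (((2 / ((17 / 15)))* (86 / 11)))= 5423 / 258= 21.02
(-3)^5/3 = -81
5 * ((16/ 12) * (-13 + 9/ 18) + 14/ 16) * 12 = -1895/ 2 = -947.50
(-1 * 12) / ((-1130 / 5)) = 6 / 113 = 0.05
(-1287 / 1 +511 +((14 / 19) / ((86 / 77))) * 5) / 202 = -631297 / 165034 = -3.83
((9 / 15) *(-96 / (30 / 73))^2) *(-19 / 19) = -4092672 / 125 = -32741.38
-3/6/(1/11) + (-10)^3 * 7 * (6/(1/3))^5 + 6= -13226975999.50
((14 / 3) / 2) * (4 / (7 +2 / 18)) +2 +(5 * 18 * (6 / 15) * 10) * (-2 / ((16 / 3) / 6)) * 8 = -103627 / 16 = -6476.69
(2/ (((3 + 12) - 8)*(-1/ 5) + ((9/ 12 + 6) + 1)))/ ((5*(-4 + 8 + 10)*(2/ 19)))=0.04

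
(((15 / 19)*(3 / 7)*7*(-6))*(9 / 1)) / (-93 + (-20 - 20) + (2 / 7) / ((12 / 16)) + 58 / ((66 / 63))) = 280665 / 169537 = 1.66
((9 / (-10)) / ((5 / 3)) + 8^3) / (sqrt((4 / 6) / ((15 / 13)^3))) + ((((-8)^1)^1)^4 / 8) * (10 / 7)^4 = 230157 * sqrt(130) / 3380 + 5120000 / 2401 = 2908.83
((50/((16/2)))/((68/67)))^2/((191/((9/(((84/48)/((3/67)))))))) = 1130625/24729152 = 0.05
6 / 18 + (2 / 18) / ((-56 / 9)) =53 / 168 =0.32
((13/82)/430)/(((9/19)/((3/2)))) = 247/211560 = 0.00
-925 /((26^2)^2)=-925 /456976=-0.00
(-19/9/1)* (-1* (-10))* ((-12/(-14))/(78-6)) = -95/378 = -0.25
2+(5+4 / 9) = 67 / 9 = 7.44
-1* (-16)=16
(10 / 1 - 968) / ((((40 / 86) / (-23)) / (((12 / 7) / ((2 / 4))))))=5684772 / 35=162422.06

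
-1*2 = -2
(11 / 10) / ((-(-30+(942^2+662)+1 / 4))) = -22 / 17759925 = -0.00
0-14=-14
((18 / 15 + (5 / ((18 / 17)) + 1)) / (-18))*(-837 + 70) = 477841 / 1620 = 294.96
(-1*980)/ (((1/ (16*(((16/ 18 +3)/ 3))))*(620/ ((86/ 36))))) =-589960/ 7533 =-78.32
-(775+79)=-854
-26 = -26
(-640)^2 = 409600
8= 8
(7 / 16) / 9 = 7 / 144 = 0.05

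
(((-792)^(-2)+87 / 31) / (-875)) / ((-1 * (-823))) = -54571999 / 14002963128000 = -0.00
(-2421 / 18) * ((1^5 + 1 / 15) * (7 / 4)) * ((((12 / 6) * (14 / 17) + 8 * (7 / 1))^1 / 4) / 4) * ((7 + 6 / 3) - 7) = -92267 / 51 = -1809.16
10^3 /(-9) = -1000 /9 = -111.11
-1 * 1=-1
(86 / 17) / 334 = 43 / 2839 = 0.02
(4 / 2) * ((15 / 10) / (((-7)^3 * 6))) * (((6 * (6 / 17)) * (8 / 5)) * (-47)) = 6768 / 29155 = 0.23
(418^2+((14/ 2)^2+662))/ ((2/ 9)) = 1578915/ 2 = 789457.50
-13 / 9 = -1.44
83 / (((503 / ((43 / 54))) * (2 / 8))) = 0.53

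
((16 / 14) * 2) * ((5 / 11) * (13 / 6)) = 520 / 231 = 2.25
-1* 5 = -5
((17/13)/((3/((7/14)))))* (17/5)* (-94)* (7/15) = -95081/2925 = -32.51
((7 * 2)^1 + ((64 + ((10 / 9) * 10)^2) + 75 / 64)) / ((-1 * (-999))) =1050427 / 5178816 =0.20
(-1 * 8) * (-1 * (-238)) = -1904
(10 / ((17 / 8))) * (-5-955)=-4517.65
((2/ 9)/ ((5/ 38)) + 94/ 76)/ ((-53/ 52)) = -130078/ 45315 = -2.87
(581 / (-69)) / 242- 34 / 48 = -16545 / 22264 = -0.74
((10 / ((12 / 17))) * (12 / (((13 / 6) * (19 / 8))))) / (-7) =-8160 / 1729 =-4.72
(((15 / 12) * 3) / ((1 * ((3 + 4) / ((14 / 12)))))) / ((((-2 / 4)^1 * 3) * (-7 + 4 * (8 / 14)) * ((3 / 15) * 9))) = 175 / 3564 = 0.05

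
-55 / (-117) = 55 / 117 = 0.47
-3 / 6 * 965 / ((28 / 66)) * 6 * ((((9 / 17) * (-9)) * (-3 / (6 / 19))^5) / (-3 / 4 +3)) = -2128987061685 / 1904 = -1118165473.57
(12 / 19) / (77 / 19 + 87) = 6 / 865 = 0.01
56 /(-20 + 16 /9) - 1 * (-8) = 202 /41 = 4.93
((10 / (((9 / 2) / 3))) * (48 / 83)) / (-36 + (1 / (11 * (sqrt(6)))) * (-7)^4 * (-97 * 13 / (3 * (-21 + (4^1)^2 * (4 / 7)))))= 6247549440 / 449111488922233 + 223804701120 * sqrt(6) / 449111488922233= 0.00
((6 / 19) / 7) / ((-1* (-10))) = 3 / 665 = 0.00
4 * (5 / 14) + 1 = 17 / 7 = 2.43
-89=-89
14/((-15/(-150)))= 140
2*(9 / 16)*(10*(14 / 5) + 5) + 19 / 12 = 929 / 24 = 38.71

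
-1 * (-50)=50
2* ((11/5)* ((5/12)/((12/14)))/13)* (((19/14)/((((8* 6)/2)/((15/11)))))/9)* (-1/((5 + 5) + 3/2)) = -95/775008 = -0.00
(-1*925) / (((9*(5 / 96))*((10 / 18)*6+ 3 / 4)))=-483.27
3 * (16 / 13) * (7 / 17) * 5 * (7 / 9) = 3920 / 663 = 5.91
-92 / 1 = -92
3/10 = 0.30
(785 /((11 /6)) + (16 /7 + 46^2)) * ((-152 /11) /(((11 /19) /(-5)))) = 2831366320 /9317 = 303892.49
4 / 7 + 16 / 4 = 32 / 7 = 4.57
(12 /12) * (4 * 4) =16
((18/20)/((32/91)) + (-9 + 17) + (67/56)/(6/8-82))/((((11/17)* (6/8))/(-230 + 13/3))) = -1963308801/400400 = -4903.37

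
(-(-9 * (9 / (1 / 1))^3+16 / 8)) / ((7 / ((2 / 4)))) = 937 / 2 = 468.50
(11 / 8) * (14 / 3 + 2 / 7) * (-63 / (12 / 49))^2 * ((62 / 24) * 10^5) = 232829471875 / 2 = 116414735937.50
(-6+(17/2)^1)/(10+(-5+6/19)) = 0.47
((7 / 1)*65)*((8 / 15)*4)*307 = 893984 / 3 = 297994.67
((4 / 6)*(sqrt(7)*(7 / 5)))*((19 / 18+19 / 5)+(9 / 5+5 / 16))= 35119*sqrt(7) / 5400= 17.21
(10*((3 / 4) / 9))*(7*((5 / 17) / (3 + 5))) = 175 / 816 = 0.21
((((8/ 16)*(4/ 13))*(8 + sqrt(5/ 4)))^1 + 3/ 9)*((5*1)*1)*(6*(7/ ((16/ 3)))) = 315*sqrt(5)/ 104 + 6405/ 104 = 68.36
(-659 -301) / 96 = -10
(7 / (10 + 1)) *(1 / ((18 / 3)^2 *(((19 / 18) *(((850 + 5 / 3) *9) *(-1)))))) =-1 / 457710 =-0.00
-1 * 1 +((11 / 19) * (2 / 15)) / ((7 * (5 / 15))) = -0.97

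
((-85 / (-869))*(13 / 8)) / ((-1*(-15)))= 221 / 20856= 0.01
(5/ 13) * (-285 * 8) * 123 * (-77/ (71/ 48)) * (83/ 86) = 215075044800/ 39689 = 5419008.91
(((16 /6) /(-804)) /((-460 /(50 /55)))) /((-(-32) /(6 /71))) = 1 /57769008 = 0.00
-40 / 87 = -0.46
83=83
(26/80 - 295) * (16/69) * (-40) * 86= 5406304/23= 235056.70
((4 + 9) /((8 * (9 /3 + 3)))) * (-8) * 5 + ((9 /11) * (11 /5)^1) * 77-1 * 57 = 2123 /30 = 70.77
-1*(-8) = 8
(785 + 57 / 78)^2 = 617372.84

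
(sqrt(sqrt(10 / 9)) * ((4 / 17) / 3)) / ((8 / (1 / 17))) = 10^(1 / 4) * sqrt(3) / 5202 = 0.00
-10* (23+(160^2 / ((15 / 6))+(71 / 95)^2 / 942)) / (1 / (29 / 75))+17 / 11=-27832116700804 / 701377875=-39682.06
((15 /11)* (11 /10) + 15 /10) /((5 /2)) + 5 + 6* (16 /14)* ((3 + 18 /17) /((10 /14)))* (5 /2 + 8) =35303 /85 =415.33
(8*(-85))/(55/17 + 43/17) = -5780/49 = -117.96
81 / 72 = 1.12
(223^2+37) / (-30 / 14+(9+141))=348362 / 1035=336.58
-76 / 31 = -2.45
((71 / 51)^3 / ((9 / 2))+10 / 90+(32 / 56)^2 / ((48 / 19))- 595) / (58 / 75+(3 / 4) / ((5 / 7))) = -3475782286100 / 10666334259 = -325.86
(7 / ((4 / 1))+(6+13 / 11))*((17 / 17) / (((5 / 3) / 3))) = 16.08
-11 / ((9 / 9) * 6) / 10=-11 / 60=-0.18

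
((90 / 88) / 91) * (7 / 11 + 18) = 9225 / 44044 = 0.21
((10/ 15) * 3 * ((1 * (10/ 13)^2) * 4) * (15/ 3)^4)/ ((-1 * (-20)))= 25000/ 169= 147.93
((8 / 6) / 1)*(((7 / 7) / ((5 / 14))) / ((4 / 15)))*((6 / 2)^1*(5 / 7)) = 30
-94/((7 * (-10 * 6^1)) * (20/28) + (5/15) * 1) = 282/899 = 0.31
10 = 10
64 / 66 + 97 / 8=13.09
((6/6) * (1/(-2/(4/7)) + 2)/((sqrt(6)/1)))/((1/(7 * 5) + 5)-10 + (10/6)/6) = -180 * sqrt(6)/2957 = -0.15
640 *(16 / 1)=10240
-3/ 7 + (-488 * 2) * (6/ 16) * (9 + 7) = -40995/ 7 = -5856.43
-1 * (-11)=11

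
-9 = -9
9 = 9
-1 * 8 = -8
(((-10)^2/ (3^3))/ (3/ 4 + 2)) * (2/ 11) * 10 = 8000/ 3267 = 2.45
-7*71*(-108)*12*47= 30273264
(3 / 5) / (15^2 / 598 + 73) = 0.01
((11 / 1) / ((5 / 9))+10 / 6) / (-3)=-322 / 45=-7.16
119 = 119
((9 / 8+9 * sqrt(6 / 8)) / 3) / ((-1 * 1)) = -3 * sqrt(3) / 2 - 3 / 8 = -2.97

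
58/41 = 1.41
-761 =-761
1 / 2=0.50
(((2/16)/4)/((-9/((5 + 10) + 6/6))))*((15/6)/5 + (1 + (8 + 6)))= -31/36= -0.86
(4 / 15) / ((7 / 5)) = 4 / 21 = 0.19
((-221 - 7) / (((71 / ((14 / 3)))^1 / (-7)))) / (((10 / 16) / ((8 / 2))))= 238336 / 355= 671.37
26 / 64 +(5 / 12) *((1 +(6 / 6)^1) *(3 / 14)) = 131 / 224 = 0.58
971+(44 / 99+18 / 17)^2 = 22783039 / 23409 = 973.26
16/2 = 8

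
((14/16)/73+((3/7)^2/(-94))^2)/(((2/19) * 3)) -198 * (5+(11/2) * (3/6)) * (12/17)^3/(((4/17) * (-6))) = 2053498989023323/5370934006704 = 382.34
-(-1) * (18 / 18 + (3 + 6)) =10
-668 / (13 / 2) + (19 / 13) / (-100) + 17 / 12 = -98833 / 975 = -101.37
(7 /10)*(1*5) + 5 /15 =23 /6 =3.83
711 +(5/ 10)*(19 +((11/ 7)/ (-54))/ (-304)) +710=328763243/ 229824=1430.50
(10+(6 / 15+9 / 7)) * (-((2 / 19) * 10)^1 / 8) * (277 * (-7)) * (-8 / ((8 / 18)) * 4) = -4078548 / 19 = -214660.42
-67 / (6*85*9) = -67 / 4590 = -0.01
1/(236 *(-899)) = -1/212164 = -0.00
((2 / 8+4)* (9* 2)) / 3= 51 / 2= 25.50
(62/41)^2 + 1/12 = 47809/20172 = 2.37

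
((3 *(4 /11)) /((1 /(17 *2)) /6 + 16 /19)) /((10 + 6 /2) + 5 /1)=2584 /36113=0.07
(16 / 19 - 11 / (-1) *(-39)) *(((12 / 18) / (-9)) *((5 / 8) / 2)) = 40675 / 4104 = 9.91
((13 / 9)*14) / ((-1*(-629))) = 182 / 5661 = 0.03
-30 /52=-15 /26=-0.58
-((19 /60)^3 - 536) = 115769141 /216000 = 535.97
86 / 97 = 0.89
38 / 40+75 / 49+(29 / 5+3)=2211 / 196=11.28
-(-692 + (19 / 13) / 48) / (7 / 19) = 8203991 / 4368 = 1878.20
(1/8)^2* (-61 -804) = -865/64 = -13.52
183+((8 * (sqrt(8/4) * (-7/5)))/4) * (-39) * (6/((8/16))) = 183+6552 * sqrt(2)/5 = 2036.19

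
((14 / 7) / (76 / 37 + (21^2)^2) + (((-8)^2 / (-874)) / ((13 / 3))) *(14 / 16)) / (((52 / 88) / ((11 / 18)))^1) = -73087985498 / 4782931278021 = -0.02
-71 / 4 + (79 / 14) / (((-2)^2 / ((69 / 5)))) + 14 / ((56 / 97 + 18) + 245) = 12677967 / 7158760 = 1.77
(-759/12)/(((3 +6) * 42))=-253/1512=-0.17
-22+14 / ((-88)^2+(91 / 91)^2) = -170376 / 7745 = -22.00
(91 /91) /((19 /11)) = 11 /19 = 0.58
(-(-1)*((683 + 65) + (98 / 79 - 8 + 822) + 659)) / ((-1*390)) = -58519 / 10270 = -5.70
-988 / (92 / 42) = -10374 / 23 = -451.04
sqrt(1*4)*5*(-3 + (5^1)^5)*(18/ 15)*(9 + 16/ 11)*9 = 38775240/ 11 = 3525021.82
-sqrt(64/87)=-8 *sqrt(87)/87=-0.86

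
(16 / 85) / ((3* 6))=8 / 765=0.01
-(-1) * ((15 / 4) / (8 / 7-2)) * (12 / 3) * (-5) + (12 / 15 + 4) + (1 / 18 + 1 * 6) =4426 / 45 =98.36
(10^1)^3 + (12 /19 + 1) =19031 /19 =1001.63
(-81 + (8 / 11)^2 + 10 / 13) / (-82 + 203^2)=-0.00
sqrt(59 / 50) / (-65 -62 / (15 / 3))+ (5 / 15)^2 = 1 / 9 -sqrt(118) / 774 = 0.10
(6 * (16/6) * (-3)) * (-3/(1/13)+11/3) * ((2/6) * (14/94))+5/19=226273/2679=84.46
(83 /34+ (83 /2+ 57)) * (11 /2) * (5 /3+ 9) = 100672 /17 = 5921.88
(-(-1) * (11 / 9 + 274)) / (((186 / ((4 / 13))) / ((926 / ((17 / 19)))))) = 87160676 / 184977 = 471.20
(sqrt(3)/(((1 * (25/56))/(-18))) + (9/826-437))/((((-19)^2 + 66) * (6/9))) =-1082859/705404-216 * sqrt(3)/1525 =-1.78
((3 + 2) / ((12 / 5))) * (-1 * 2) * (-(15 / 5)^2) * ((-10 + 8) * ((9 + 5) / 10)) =-105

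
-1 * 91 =-91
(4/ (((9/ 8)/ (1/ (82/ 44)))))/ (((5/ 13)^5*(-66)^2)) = 5940688/ 114159375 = 0.05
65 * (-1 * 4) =-260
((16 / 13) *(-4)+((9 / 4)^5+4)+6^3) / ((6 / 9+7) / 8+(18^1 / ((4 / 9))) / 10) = 54461115 / 1000064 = 54.46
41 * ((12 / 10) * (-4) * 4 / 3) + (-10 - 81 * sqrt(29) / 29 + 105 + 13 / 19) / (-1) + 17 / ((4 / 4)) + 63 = -26418 / 95 + 81 * sqrt(29) / 29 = -263.04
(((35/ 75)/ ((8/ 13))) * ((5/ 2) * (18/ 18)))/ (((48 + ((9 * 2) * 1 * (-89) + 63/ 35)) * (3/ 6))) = -0.00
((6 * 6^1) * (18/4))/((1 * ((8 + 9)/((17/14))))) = 11.57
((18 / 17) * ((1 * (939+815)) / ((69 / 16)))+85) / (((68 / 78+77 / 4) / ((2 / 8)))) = 7863141 / 1227349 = 6.41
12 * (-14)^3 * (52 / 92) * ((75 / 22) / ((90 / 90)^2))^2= -601965000 / 2783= -216300.75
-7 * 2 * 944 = -13216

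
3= 3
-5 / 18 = -0.28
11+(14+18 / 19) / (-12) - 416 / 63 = 3772 / 1197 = 3.15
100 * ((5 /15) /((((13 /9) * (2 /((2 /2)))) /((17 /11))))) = 2550 /143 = 17.83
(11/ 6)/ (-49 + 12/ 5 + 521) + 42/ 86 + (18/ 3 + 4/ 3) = 4789061/ 611976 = 7.83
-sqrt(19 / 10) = -1.38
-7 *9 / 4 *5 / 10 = -63 / 8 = -7.88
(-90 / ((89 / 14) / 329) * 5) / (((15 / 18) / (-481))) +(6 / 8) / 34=162705292107 / 12104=13442274.63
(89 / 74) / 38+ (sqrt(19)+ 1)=2901 / 2812+ sqrt(19)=5.39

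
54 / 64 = 27 / 32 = 0.84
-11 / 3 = -3.67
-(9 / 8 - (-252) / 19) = -2187 / 152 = -14.39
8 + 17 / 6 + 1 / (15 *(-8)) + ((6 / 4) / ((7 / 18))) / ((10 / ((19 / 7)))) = 23269 / 1960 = 11.87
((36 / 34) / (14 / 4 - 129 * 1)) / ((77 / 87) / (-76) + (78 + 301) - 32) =-238032 / 9789722629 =-0.00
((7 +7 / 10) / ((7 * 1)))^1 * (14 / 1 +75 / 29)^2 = 2544971 / 8410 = 302.61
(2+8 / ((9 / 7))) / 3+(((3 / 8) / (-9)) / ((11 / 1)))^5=3514694565887 / 1282388557824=2.74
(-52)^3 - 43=-140651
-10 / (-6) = 5 / 3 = 1.67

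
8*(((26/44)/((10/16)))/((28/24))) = 2496/385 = 6.48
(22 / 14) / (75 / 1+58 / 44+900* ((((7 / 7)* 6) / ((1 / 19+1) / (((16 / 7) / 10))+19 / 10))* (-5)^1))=-24926 / 64624441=-0.00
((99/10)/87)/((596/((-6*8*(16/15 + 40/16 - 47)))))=42999/108025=0.40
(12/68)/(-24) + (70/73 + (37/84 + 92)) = 19471117/208488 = 93.39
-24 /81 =-8 /27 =-0.30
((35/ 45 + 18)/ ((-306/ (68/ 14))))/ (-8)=169/ 4536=0.04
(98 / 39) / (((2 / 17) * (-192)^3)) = -833 / 276037632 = -0.00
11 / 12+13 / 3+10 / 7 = 187 / 28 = 6.68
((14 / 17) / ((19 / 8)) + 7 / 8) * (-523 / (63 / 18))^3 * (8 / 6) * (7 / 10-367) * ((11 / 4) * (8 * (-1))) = -3466170716912508 / 79135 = -43800729347.48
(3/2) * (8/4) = 3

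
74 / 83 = 0.89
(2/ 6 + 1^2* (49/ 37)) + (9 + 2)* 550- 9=670735/ 111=6042.66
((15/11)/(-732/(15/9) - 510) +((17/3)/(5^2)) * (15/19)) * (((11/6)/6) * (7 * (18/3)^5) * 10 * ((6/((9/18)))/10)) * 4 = 1521291456/10735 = 141713.22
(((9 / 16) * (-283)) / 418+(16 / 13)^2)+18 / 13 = 2846677 / 1130272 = 2.52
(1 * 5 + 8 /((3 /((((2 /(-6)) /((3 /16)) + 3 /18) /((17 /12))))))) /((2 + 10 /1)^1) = 301 /1836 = 0.16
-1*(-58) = 58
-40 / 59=-0.68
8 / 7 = 1.14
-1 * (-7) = 7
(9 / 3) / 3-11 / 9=-2 / 9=-0.22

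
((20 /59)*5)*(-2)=-200 /59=-3.39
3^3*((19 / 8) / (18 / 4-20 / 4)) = -513 / 4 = -128.25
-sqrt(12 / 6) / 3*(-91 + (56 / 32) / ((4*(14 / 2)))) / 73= 485*sqrt(2) / 1168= 0.59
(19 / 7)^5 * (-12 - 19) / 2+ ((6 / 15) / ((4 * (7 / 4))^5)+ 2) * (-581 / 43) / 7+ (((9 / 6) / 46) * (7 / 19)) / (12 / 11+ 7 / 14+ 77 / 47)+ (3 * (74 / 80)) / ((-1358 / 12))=-222836325253610861 / 97417941151020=-2287.43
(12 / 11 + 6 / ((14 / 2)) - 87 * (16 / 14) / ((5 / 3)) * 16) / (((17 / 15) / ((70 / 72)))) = -305615 / 374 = -817.15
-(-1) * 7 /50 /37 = 7 /1850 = 0.00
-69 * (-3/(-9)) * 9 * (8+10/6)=-2001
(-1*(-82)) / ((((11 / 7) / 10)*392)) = 205 / 154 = 1.33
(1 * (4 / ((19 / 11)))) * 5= 220 / 19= 11.58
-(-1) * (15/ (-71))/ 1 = -15/ 71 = -0.21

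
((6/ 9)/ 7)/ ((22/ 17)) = 0.07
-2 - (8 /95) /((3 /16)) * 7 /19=-2.17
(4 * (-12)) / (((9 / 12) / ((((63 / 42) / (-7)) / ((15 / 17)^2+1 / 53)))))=735216 / 42749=17.20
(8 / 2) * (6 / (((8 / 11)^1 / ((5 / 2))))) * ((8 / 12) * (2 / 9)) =110 / 9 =12.22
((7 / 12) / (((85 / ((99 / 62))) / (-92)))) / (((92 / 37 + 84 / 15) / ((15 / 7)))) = -0.27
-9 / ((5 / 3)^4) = -729 / 625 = -1.17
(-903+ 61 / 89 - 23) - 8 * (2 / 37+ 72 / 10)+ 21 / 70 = -32371739 / 32930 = -983.05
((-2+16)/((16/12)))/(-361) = -21/722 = -0.03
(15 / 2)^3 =3375 / 8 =421.88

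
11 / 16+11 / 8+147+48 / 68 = 40737 / 272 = 149.77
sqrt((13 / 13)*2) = sqrt(2) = 1.41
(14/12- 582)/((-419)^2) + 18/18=1049881/1053366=1.00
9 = 9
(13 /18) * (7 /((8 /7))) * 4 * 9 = 637 /4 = 159.25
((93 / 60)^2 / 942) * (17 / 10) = 0.00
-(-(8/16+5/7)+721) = -10077/14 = -719.79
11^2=121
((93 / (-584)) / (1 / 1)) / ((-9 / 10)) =155 / 876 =0.18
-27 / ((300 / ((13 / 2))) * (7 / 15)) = -351 / 280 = -1.25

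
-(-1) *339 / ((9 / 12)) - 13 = 439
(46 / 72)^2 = 529 / 1296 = 0.41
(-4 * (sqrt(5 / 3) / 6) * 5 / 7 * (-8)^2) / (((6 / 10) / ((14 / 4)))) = -1600 * sqrt(15) / 27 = -229.51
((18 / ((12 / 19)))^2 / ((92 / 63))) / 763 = 29241 / 40112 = 0.73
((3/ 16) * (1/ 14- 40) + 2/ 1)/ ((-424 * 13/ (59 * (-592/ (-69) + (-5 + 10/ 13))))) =282865411/ 1107515136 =0.26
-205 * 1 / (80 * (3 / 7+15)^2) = -2009 / 186624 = -0.01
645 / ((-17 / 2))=-1290 / 17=-75.88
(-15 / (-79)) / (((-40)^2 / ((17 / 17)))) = 3 / 25280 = 0.00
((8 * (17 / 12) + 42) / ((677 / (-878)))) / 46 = -70240 / 46713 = -1.50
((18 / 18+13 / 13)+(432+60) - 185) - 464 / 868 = 66937 / 217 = 308.47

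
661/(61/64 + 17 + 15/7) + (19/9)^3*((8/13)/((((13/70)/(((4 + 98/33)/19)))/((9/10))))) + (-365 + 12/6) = -433561225739/1355662737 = -319.81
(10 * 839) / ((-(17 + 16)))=-8390 / 33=-254.24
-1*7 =-7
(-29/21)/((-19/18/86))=14964/133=112.51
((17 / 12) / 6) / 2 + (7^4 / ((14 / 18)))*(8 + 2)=4445297 / 144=30870.12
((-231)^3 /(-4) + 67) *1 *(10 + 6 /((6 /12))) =135593249 /2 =67796624.50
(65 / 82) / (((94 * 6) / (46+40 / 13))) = 1595 / 23124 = 0.07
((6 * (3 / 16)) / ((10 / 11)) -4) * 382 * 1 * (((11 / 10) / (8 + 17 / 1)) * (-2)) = 464321 / 5000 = 92.86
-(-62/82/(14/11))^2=-116281/329476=-0.35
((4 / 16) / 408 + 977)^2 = 2542318636225 / 2663424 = 954530.20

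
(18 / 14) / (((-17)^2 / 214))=1926 / 2023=0.95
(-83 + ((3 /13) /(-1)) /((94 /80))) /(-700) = 50833 /427700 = 0.12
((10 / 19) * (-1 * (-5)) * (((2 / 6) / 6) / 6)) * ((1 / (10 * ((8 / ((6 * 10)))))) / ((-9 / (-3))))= 25 / 4104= 0.01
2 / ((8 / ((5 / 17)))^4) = 625 / 171051008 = 0.00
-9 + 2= -7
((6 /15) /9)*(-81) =-18 /5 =-3.60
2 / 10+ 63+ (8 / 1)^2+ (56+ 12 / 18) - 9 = 2623 / 15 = 174.87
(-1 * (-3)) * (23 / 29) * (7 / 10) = 483 / 290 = 1.67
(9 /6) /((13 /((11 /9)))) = 11 /78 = 0.14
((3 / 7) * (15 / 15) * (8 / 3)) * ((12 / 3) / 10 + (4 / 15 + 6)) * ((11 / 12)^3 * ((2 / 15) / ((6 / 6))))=1331 / 1701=0.78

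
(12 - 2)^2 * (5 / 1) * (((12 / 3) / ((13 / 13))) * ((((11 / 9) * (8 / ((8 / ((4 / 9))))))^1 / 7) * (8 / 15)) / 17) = 140800 / 28917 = 4.87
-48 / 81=-16 / 27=-0.59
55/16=3.44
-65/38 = -1.71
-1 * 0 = 0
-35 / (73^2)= -35 / 5329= -0.01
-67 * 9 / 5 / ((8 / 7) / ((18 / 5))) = -37989 / 100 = -379.89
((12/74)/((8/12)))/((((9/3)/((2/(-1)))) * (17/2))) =-12/629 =-0.02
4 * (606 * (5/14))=6060/7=865.71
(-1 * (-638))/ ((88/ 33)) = 957/ 4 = 239.25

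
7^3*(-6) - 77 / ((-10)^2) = -205877 / 100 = -2058.77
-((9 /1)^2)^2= -6561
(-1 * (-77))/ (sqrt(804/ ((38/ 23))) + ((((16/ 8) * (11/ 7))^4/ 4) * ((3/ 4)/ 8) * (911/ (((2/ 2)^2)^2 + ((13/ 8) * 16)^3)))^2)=-3296354048860822391952663184608192/ 1483120006165644239274520564262760557 + 12351318059362547705114564581773312 * sqrt(175674)/ 1483120006165644239274520564262760557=3.49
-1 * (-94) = 94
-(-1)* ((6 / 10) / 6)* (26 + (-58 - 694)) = -363 / 5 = -72.60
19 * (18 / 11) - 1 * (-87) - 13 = 1156 / 11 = 105.09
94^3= 830584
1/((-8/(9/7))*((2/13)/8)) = -8.36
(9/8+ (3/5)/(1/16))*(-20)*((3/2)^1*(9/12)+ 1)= -7293/16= -455.81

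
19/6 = 3.17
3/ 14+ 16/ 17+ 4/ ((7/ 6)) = 1091/ 238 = 4.58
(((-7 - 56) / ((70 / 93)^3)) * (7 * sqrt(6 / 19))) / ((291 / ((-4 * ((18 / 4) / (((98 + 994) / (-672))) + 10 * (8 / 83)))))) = -2350331154 * sqrt(114) / 1740022375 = -14.42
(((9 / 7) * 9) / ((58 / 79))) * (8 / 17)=25596 / 3451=7.42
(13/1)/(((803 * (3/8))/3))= 104/803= 0.13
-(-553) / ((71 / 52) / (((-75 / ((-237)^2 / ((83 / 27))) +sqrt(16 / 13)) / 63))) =-107900 / 4088961 +1264* sqrt(13) / 639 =7.11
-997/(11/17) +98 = -15871/11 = -1442.82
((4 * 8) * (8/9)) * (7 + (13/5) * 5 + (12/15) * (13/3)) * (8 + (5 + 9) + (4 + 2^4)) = 1261568/45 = 28034.84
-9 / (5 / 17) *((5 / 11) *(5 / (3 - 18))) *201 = 10251 / 11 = 931.91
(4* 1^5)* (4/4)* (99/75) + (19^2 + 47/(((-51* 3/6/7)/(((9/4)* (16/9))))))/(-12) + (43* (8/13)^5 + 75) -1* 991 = -5298510341663/5680782900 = -932.71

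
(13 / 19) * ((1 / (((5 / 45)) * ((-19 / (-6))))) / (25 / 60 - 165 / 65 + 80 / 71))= -7775352 / 3978581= -1.95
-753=-753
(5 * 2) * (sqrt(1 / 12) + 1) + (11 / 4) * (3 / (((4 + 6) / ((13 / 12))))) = 5 * sqrt(3) / 3 + 1743 / 160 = 13.78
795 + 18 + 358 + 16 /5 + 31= 6026 /5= 1205.20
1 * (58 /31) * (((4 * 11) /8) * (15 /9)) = 1595 /93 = 17.15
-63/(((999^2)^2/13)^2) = -1183/110225327118882669776889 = -0.00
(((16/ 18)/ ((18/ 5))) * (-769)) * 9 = -1708.89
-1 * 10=-10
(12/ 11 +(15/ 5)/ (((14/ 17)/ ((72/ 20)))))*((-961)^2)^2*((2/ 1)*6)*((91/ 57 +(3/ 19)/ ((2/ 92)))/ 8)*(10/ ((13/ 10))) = 23555528473012386450/ 19019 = 1238526130343992.14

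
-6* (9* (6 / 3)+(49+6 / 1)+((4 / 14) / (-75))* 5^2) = -3062 / 7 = -437.43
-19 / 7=-2.71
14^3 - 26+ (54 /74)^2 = 3721671 /1369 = 2718.53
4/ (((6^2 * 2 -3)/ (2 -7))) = -0.29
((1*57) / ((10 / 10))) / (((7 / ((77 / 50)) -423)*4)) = -627 / 18412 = -0.03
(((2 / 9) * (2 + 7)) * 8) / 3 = 16 / 3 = 5.33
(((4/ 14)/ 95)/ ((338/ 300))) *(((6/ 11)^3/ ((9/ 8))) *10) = 115200/ 29916887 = 0.00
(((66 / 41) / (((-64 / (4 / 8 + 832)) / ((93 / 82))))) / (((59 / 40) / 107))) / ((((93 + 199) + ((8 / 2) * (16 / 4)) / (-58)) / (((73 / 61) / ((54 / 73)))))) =-1043166431395 / 109188938112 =-9.55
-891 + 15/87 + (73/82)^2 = -173553275/194996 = -890.04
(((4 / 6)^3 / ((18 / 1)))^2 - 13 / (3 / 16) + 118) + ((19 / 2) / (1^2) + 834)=105363131 / 118098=892.17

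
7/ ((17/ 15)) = 105/ 17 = 6.18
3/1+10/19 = 67/19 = 3.53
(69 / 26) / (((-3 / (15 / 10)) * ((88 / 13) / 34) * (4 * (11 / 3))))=-3519 / 7744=-0.45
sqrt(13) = 3.61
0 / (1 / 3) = 0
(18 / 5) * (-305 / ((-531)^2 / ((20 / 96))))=-305 / 375948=-0.00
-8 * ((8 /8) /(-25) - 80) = 640.32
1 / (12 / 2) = 1 / 6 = 0.17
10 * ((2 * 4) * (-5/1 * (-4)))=1600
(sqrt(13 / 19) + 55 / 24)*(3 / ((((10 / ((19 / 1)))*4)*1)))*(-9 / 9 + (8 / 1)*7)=33*sqrt(247) / 8 + 11495 / 64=244.44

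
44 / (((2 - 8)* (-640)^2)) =-11 / 614400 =-0.00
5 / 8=0.62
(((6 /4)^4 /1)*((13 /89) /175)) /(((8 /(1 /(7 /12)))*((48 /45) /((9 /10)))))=85293 /111641600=0.00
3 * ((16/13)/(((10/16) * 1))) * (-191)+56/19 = -1389896/1235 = -1125.42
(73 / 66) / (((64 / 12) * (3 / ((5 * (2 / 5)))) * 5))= 73 / 2640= 0.03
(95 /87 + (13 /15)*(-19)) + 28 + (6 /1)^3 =228.63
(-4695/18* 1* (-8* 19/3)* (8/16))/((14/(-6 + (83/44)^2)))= -140557345/121968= -1152.41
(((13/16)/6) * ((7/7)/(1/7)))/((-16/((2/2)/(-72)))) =91/110592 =0.00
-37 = -37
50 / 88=25 / 44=0.57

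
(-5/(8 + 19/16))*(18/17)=-0.58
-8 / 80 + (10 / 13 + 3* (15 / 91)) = 1059 / 910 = 1.16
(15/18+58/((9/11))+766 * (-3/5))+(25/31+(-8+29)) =-1021339/2790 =-366.07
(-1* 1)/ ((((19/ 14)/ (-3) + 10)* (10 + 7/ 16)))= -672/ 66967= -0.01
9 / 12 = 3 / 4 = 0.75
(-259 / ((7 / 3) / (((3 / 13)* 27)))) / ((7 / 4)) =-35964 / 91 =-395.21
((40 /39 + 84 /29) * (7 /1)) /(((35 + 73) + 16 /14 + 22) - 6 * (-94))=108682 /2751723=0.04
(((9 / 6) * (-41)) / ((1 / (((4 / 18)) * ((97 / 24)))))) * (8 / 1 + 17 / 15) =-544849 / 1080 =-504.49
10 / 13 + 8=114 / 13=8.77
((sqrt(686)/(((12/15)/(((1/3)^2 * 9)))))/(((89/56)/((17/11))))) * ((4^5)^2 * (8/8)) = 8734638080 * sqrt(14)/979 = 33383067.51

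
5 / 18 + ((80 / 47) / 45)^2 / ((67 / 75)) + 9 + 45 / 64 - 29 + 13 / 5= -20993805583 / 1278745920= -16.42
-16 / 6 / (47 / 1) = -8 / 141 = -0.06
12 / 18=2 / 3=0.67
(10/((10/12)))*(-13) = -156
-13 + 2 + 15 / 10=-19 / 2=-9.50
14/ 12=7/ 6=1.17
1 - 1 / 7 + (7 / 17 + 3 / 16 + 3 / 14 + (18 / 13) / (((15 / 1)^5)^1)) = 3489163183 / 2088450000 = 1.67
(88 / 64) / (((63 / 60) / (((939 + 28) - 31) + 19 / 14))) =721765 / 588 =1227.49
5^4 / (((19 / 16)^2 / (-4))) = -640000 / 361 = -1772.85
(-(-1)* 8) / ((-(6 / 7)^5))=-16807 / 972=-17.29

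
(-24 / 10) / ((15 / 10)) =-8 / 5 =-1.60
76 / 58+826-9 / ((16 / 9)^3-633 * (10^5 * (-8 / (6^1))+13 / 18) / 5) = 2952325347366022 / 3568582657919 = 827.31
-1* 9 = -9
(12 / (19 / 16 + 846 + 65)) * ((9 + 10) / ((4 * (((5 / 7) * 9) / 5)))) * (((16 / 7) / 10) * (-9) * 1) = -2432 / 24325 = -0.10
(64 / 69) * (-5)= -320 / 69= -4.64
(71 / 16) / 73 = 71 / 1168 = 0.06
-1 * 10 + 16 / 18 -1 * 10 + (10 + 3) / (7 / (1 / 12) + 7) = -1195 / 63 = -18.97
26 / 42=13 / 21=0.62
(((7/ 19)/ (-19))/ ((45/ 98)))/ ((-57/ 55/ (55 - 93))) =-15092/ 9747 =-1.55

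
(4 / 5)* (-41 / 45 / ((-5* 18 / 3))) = 82 / 3375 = 0.02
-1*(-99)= 99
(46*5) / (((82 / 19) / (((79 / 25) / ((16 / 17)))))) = 586891 / 3280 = 178.93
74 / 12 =37 / 6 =6.17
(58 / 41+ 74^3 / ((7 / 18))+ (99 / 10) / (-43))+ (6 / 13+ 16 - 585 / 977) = 1633296372866157 / 1567430410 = 1042021.62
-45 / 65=-9 / 13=-0.69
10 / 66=5 / 33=0.15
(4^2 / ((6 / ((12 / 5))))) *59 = 1888 / 5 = 377.60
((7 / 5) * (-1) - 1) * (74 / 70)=-444 / 175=-2.54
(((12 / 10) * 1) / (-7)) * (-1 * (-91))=-78 / 5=-15.60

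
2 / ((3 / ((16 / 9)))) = 32 / 27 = 1.19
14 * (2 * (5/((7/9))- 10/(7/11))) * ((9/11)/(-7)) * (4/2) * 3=14040/77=182.34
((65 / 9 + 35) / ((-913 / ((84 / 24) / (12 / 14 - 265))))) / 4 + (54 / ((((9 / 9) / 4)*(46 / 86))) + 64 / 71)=20083030710335 / 49621098978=404.73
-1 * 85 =-85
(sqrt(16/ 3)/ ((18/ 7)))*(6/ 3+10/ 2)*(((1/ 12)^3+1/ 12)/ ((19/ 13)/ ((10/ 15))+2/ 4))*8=2639*sqrt(3)/ 2916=1.57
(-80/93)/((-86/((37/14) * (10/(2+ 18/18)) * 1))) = 7400/83979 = 0.09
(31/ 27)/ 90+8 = 8.01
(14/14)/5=0.20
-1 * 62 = -62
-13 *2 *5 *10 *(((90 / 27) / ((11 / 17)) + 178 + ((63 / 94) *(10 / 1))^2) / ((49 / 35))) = -108066536500 / 510279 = -211779.31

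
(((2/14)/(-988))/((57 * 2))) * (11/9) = -0.00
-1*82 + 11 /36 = -2941 /36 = -81.69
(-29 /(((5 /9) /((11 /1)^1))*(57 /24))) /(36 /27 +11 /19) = -68904 /545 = -126.43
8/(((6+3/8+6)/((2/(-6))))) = -64/297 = -0.22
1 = 1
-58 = -58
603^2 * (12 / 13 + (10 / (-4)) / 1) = -14907969 / 26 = -573383.42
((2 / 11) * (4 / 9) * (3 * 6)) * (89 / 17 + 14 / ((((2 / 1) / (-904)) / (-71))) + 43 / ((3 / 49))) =654539.01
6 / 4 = 3 / 2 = 1.50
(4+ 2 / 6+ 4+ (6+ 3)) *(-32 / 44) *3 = -416 / 11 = -37.82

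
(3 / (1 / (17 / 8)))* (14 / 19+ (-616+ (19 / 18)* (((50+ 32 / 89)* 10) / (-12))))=-113762385 / 27056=-4204.70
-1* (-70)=70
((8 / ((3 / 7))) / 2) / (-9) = -28 / 27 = -1.04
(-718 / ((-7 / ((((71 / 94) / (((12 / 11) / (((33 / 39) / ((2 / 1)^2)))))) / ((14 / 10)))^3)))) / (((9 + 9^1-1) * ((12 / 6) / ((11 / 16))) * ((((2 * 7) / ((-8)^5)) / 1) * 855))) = -62597688916534475 / 9628809732871763616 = -0.01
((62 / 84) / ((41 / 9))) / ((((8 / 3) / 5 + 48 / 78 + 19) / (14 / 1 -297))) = -5132205 / 2255246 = -2.28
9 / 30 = 3 / 10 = 0.30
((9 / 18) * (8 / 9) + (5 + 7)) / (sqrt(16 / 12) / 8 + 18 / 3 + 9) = 8960 / 10799 - 448 * sqrt(3) / 97191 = 0.82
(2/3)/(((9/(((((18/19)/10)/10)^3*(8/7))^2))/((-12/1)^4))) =816293376/562804728759765625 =0.00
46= 46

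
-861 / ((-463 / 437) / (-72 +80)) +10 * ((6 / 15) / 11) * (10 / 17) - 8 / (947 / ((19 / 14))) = 3731450837812 / 573945449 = 6501.40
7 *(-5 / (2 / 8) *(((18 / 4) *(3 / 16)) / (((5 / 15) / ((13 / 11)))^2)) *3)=-4312035 / 968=-4454.58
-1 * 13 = -13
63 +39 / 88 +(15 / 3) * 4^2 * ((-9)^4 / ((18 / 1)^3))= 13503 / 88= 153.44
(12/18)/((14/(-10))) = -10/21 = -0.48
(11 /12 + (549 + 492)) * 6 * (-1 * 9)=-112527 /2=-56263.50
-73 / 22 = -3.32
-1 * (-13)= 13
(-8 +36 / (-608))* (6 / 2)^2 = -11025 / 152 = -72.53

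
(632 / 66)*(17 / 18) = 2686 / 297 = 9.04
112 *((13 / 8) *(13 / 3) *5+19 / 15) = 20426 / 5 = 4085.20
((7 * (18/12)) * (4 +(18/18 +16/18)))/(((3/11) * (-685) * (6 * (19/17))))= -0.05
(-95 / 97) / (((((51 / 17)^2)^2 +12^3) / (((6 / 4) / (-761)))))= 95 / 89023302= 0.00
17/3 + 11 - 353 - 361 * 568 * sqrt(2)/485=-205048 * sqrt(2)/485 - 1009/3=-934.23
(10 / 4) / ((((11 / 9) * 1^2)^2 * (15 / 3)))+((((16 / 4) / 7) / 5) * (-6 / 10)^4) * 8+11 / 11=1.45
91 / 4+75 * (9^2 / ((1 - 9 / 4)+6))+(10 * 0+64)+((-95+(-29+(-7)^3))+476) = 104477 / 76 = 1374.70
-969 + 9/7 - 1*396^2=-1104486/7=-157783.71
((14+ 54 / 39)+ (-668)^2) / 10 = 2900556 / 65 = 44623.94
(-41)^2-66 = 1615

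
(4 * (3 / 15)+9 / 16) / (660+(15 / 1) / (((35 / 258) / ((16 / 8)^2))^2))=5341 / 53708352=0.00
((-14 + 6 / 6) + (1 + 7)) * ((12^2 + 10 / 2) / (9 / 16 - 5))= 11920 / 71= 167.89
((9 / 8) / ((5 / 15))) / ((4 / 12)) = 81 / 8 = 10.12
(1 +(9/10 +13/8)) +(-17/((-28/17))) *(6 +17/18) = 47377/630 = 75.20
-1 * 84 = -84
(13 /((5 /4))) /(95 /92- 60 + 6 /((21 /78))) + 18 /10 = 179119 /118115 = 1.52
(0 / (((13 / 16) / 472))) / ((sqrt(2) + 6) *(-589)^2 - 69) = 0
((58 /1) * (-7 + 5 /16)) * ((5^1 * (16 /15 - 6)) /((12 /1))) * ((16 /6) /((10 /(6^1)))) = 114811 /90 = 1275.68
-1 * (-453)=453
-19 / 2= -9.50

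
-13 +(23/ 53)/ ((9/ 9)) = -666/ 53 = -12.57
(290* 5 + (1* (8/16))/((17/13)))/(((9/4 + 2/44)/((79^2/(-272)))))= -3385386763/233512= -14497.70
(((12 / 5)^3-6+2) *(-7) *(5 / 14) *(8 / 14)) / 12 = -614 / 525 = -1.17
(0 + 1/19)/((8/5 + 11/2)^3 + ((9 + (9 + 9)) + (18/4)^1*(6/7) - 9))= 7000/50509163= 0.00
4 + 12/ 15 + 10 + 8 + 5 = 139/ 5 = 27.80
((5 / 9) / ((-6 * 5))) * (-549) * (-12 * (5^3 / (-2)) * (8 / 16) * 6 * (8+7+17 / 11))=378477.27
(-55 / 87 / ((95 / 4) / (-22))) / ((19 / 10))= 9680 / 31407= 0.31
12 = 12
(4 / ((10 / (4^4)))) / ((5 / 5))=512 / 5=102.40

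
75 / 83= 0.90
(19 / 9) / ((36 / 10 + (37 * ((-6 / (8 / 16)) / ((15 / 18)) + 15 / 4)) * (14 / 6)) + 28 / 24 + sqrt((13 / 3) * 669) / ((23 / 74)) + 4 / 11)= -70229627380 / 29324507049273 - 82376800 * sqrt(2899) / 9774835683091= -0.00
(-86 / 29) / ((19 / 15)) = -1290 / 551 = -2.34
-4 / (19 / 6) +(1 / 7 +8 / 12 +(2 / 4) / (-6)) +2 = 2335 / 1596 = 1.46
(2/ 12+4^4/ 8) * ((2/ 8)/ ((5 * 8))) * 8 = 193/ 120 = 1.61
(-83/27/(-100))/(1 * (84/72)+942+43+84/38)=1577/50703750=0.00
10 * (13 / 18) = 65 / 9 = 7.22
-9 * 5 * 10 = -450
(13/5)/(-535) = -13/2675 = -0.00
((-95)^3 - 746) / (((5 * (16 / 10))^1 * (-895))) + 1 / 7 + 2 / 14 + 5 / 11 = 66483437 / 551320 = 120.59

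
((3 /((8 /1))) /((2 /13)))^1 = 39 /16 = 2.44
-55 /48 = -1.15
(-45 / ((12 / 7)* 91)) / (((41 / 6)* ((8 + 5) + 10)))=-45 / 24518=-0.00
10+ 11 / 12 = 131 / 12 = 10.92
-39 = -39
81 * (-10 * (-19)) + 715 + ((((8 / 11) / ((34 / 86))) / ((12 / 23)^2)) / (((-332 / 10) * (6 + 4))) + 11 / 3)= 18001605557 / 1117512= 16108.65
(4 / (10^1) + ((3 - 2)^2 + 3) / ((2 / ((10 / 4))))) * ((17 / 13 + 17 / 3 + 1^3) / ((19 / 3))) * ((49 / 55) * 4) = 1645812 / 67925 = 24.23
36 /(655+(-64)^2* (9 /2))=36 /19087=0.00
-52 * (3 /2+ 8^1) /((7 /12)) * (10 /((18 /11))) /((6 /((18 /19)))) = -5720 /7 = -817.14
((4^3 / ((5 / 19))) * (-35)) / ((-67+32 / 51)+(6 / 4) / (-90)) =8682240 / 67717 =128.21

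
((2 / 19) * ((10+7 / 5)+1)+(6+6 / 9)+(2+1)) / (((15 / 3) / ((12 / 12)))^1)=3127 / 1425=2.19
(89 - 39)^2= 2500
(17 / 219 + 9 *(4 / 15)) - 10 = -7.52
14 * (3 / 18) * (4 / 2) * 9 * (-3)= -126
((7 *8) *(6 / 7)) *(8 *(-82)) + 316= -31172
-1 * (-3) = 3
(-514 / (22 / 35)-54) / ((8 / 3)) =-28767 / 88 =-326.90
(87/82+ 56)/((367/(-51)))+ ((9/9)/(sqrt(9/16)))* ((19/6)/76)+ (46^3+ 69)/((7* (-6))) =-630269629/270846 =-2327.04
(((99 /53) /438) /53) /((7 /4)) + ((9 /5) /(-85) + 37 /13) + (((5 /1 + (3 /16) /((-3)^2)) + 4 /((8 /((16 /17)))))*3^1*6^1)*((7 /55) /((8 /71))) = 114.48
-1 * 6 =-6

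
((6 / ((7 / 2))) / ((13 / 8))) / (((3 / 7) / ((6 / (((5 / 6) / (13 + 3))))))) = 283.57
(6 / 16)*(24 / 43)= 9 / 43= 0.21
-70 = -70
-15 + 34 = 19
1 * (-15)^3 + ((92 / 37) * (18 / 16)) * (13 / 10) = -2494809 / 740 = -3371.36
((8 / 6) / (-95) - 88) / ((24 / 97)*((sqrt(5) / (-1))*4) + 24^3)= -0.01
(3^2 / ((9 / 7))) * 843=5901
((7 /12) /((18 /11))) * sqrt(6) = 77 * sqrt(6) /216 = 0.87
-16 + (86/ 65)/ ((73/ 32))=-73168/ 4745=-15.42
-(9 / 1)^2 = -81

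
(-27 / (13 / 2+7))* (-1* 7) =14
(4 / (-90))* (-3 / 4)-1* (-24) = 721 / 30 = 24.03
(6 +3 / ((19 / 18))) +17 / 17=187 / 19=9.84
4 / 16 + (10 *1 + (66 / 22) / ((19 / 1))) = 791 / 76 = 10.41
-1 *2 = -2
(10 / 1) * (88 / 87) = 880 / 87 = 10.11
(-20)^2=400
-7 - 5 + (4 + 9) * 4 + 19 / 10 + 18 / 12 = 217 / 5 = 43.40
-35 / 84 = -5 / 12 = -0.42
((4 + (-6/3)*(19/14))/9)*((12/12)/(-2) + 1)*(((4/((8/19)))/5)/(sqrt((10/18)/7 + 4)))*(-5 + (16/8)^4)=627*sqrt(1799)/35980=0.74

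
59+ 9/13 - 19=529/13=40.69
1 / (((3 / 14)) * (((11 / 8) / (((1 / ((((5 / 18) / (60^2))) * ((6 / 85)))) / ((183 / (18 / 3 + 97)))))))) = 235334400 / 671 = 350721.91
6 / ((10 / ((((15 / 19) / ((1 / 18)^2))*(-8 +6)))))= -5832 / 19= -306.95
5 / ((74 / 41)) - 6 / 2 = -17 / 74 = -0.23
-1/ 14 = -0.07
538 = 538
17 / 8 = 2.12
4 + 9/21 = 31/7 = 4.43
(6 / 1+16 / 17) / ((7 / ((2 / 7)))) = 236 / 833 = 0.28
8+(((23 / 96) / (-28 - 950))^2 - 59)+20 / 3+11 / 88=-389694536687 / 8814956544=-44.21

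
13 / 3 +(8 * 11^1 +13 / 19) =5302 / 57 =93.02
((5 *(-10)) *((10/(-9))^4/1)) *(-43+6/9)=63500000/19683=3226.13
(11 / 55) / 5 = 1 / 25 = 0.04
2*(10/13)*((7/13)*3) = 420/169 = 2.49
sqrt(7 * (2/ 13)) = sqrt(182)/ 13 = 1.04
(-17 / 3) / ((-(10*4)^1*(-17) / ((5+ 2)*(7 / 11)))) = -49 / 1320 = -0.04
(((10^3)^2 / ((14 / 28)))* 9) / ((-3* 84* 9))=-500000 / 63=-7936.51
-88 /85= -1.04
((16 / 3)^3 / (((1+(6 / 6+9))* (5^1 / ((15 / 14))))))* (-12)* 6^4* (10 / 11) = -35389440 / 847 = -41782.10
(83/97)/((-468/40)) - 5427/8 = -61597663/90792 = -678.45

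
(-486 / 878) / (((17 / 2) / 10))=-0.65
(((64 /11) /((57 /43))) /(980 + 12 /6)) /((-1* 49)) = -1376 /15084993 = -0.00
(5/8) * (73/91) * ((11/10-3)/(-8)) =1387/11648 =0.12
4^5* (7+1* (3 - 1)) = 9216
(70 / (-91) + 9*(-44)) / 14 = -2579 / 91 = -28.34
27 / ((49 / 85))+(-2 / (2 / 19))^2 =19984 / 49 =407.84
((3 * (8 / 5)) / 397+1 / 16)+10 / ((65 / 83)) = 5302957 / 412880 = 12.84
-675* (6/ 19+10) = -6963.16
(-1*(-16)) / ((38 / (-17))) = -136 / 19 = -7.16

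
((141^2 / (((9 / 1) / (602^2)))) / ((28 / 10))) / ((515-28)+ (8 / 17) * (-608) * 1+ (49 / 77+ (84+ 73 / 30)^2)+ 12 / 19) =130608169857000 / 3505077271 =37262.57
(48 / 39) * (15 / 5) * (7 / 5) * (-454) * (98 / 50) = -7474656 / 1625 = -4599.79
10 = 10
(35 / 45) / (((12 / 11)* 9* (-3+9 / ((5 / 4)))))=55 / 2916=0.02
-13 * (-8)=104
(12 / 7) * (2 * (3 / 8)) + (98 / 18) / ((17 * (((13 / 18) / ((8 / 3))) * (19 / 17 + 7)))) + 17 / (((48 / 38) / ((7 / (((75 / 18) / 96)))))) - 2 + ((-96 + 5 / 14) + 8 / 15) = 1954227481 / 941850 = 2074.88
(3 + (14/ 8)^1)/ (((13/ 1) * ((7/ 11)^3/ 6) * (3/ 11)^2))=3059969/ 26754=114.37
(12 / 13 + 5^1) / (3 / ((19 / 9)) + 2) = 1463 / 845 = 1.73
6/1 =6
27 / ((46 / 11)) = 297 / 46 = 6.46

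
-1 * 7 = -7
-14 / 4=-7 / 2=-3.50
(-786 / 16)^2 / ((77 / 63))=1974.49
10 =10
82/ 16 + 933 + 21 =7673/ 8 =959.12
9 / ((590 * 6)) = 3 / 1180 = 0.00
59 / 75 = 0.79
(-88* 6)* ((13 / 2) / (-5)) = 3432 / 5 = 686.40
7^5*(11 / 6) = 184877 / 6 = 30812.83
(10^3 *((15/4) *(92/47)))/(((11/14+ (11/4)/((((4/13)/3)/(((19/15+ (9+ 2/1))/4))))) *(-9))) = -32200000/3277263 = -9.83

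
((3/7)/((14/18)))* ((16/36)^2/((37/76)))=1216/5439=0.22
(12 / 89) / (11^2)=12 / 10769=0.00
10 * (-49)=-490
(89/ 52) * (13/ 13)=89/ 52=1.71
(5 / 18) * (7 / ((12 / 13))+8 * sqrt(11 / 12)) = 455 / 216+10 * sqrt(33) / 27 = 4.23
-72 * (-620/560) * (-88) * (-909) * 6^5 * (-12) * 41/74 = -329664626533.81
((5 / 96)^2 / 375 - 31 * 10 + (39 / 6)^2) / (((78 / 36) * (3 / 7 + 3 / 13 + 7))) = -259096313 / 16058880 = -16.13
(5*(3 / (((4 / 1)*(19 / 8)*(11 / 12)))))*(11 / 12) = 1.58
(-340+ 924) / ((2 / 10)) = 2920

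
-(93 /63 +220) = -4651 /21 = -221.48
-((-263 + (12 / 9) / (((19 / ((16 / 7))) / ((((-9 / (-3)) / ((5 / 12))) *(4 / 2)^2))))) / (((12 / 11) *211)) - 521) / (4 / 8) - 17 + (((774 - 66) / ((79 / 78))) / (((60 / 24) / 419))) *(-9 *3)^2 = 5680544644295081 / 66509310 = 85409766.61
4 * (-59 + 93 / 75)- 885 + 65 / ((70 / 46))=-1073.33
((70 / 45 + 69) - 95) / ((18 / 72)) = -97.78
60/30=2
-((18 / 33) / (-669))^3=8 / 14760213677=0.00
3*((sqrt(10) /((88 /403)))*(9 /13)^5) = 5491557*sqrt(10) /2513368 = 6.91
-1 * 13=-13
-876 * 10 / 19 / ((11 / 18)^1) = -754.45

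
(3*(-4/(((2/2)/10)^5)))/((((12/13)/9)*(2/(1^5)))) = -5850000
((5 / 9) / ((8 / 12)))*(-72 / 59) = -60 / 59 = -1.02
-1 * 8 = -8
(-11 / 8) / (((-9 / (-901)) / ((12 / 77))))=-901 / 42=-21.45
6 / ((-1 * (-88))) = 3 / 44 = 0.07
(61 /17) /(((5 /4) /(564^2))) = 77615424 /85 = 913122.64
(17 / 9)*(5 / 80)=17 / 144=0.12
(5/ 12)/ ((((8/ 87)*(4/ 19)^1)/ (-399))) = -1099245/ 128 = -8587.85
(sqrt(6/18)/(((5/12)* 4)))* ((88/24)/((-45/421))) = -4631* sqrt(3)/675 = -11.88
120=120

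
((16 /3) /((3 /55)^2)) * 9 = 48400 /3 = 16133.33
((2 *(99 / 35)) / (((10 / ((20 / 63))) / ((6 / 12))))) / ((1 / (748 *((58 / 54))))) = 477224 / 6615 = 72.14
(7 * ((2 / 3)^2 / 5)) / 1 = 28 / 45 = 0.62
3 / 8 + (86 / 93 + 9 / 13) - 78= -76.01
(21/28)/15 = 1/20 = 0.05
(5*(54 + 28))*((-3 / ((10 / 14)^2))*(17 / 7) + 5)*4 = -76096 / 5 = -15219.20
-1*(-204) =204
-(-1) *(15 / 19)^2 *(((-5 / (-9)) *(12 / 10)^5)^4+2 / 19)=98037405571986 / 41864013671875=2.34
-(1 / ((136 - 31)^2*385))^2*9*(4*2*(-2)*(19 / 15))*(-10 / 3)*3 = -0.00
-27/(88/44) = -27/2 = -13.50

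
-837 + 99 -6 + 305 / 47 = -34663 / 47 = -737.51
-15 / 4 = -3.75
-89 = -89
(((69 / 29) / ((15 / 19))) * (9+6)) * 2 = 2622 / 29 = 90.41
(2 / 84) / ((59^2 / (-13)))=-13 / 146202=-0.00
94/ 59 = 1.59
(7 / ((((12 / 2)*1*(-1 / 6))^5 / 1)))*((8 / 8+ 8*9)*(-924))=472164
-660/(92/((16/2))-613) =1.10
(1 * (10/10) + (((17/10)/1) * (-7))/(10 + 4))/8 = 3/160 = 0.02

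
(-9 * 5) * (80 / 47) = -76.60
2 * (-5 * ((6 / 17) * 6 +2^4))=-3080 / 17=-181.18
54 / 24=9 / 4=2.25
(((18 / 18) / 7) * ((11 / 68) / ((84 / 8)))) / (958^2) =11 / 4586984472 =0.00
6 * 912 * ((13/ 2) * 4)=142272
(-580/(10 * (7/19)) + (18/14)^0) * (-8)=8760/7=1251.43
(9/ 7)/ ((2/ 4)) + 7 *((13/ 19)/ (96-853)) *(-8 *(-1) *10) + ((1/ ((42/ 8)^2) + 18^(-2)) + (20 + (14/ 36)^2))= 2541003715/ 114172254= 22.26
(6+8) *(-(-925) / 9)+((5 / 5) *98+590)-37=18809 / 9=2089.89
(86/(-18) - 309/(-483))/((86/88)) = -263824/62307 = -4.23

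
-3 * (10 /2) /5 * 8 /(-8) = 3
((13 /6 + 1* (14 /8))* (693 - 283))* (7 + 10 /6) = 125255 /9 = 13917.22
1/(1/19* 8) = 19/8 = 2.38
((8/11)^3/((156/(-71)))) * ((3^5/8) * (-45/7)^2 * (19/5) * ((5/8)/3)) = -147513150/847847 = -173.99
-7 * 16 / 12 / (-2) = 14 / 3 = 4.67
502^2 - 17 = 251987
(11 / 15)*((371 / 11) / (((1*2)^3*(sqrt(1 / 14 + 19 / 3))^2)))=2597 / 5380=0.48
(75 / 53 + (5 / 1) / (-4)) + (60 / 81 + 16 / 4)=28081 / 5724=4.91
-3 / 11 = -0.27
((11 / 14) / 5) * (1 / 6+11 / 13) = 869 / 5460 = 0.16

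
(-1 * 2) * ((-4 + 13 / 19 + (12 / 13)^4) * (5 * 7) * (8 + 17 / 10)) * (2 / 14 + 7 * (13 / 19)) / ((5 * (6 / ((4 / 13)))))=59617202592 / 670183865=88.96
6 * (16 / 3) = 32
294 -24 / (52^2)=99369 / 338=293.99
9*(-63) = -567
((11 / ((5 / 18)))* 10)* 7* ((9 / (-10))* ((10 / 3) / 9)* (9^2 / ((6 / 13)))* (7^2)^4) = -934831659762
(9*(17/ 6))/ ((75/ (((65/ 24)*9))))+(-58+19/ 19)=-3897/ 80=-48.71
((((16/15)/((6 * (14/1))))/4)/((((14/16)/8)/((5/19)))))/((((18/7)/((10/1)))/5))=1600/10773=0.15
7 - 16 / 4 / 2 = 5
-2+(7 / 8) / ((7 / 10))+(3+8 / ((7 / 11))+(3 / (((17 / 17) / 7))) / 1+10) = 1283 / 28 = 45.82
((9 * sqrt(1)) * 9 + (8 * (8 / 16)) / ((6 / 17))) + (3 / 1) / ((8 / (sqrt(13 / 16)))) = 3 * sqrt(13) / 32 + 277 / 3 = 92.67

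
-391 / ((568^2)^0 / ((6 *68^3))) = -737657472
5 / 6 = 0.83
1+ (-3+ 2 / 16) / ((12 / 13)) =-203 / 96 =-2.11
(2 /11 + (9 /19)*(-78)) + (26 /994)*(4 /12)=-36.76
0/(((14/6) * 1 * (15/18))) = 0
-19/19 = -1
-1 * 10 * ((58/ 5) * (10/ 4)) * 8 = -2320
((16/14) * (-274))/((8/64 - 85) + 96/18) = 52608/13363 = 3.94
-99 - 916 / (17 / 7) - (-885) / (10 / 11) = 16909 / 34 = 497.32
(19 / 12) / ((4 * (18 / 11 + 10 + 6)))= 209 / 9312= 0.02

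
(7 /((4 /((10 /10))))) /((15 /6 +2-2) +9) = 7 /46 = 0.15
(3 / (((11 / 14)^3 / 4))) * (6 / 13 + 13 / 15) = 2842784 / 86515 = 32.86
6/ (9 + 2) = 6/ 11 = 0.55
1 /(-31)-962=-962.03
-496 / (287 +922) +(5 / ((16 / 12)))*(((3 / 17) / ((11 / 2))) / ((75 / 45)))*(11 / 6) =-737 / 2652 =-0.28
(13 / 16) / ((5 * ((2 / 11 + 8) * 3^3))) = 143 / 194400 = 0.00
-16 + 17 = 1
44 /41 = 1.07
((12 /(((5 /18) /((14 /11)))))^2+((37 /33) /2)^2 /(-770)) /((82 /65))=16074824207 /6708240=2396.28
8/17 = 0.47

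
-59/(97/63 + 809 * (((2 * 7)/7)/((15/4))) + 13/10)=-37170/273613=-0.14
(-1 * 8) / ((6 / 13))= -17.33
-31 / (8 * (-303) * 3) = 31 / 7272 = 0.00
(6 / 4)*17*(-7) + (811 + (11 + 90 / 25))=6471 / 10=647.10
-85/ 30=-17/ 6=-2.83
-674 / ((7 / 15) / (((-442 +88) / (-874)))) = -1789470 / 3059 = -584.99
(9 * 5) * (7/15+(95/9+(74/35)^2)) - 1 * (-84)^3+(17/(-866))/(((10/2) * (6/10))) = 377705767667/636510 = 593401.15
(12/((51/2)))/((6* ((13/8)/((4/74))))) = 64/24531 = 0.00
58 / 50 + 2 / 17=543 / 425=1.28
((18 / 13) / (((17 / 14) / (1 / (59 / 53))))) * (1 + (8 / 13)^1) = 280476 / 169507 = 1.65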